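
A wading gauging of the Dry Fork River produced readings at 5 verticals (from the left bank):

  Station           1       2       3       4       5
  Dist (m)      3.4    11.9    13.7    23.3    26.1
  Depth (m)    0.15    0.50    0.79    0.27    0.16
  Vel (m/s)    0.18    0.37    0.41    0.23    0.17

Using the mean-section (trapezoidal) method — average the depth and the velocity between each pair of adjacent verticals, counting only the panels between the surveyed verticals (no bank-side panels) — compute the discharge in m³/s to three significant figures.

2.96 m³/s

Panel 1-2: Δb = 8.5 m, d̄ = (0.15+0.50)/2 = 0.325, v̄ = (0.18+0.37)/2 = 0.275 → q = 8.5×0.325×0.275 = 0.7597 m³/s
Panel 2-3: Δb = 1.8 m, d̄ = (0.50+0.79)/2 = 0.645, v̄ = (0.37+0.41)/2 = 0.39 → q = 1.8×0.645×0.39 = 0.4528 m³/s
Panel 3-4: Δb = 9.6 m, d̄ = (0.79+0.27)/2 = 0.53, v̄ = (0.41+0.23)/2 = 0.32 → q = 9.6×0.53×0.32 = 1.628 m³/s
Panel 4-5: Δb = 2.8 m, d̄ = (0.27+0.16)/2 = 0.215, v̄ = (0.23+0.17)/2 = 0.2 → q = 2.8×0.215×0.2 = 0.1204 m³/s
Q = Σ q = 2.961 m³/s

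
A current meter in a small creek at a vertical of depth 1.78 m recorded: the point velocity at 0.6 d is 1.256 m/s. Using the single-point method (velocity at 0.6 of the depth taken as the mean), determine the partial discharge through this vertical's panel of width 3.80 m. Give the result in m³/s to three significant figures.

v̄ = v₀.₆ = 1.256 m/s
q = v̄ × d × w = 1.256 × 1.78 × 3.80 = 8.496 m³/s

8.50 m³/s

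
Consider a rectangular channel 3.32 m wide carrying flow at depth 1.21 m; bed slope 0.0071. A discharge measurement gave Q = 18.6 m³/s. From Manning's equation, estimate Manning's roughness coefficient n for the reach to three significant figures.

0.0143

A = b·y = 3.32 × 1.21 = 4.017 m²
P = b + 2y = 3.32 + 2×1.21 = 5.740 m
R = A/P = 4.017/5.740 = 0.6999 m
n = (1/Q)·A·R^(2/3)·S^(1/2) = (1/18.6) × 4.017 × 0.7883 × 0.08426 = 0.01435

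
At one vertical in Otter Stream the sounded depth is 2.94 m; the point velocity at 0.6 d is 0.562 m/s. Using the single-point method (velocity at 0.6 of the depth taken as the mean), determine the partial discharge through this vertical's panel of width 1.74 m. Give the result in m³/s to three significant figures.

v̄ = v₀.₆ = 0.562 m/s
q = v̄ × d × w = 0.5620 × 2.94 × 1.74 = 2.875 m³/s

2.87 m³/s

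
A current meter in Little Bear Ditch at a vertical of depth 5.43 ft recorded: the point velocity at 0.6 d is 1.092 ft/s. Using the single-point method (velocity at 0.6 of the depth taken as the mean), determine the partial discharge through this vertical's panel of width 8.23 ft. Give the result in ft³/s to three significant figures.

v̄ = v₀.₆ = 1.092 ft/s
q = v̄ × d × w = 1.092 × 5.43 × 8.23 = 48.80 ft³/s

48.8 ft³/s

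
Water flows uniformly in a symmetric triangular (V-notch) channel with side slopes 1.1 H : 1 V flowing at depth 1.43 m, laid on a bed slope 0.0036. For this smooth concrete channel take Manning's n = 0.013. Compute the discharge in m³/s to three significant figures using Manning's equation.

6.79 m³/s

A = z·y² = 1.1×1.43² = 2.249 m²
P = 2y√(1+z²) = 2×1.43×√(1+1.1²) = 4.252 m
R = A/P = 2.249/4.252 = 0.5291 m
Q = (1/n)·A·R^(2/3)·S^(1/2) = (1/0.013) × 2.249 × 0.5291^(2/3) × 0.0036^(1/2) = 6.791 m³/s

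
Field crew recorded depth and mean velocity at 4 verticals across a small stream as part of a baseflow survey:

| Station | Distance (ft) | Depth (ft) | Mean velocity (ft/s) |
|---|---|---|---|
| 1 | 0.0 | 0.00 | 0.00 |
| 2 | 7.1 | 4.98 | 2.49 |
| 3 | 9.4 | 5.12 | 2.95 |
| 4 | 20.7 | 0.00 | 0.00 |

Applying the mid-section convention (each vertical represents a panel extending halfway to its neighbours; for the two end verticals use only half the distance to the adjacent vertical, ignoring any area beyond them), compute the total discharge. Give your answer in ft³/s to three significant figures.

w_2 = (9.4 − 0.0)/2 = 4.7 ft; q_2 = 2.49 × 4.98 × 4.7 = 58.28 ft³/s
w_3 = (20.7 − 7.1)/2 = 6.8 ft; q_3 = 2.95 × 5.12 × 6.8 = 102.7 ft³/s
Stations 1, 4 contribute zero (depth or velocity is 0).
Q = Σ qᵢ = 161.0 ft³/s

161 ft³/s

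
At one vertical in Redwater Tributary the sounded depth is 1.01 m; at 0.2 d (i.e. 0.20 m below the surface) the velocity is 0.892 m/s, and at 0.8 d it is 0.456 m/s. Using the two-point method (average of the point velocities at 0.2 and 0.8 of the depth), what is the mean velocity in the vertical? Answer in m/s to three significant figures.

0.674 m/s

v̄ = (0.892 + 0.456) / 2 = 0.6740 m/s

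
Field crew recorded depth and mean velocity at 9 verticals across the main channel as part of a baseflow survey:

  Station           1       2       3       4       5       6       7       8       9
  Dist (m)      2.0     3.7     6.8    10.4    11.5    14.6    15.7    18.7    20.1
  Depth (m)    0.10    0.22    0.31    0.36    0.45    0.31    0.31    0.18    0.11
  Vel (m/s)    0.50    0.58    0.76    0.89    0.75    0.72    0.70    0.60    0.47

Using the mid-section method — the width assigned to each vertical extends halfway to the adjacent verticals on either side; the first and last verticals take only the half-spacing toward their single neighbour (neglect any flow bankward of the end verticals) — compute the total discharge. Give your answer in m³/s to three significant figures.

w_1 = (3.7 − 2.0)/2 = 0.85 m; q_1 = 0.50 × 0.10 × 0.85 = 0.04250 m³/s
w_2 = (6.8 − 2.0)/2 = 2.4 m; q_2 = 0.58 × 0.22 × 2.4 = 0.3062 m³/s
w_3 = (10.4 − 3.7)/2 = 3.35 m; q_3 = 0.76 × 0.31 × 3.35 = 0.7893 m³/s
w_4 = (11.5 − 6.8)/2 = 2.35 m; q_4 = 0.89 × 0.36 × 2.35 = 0.7529 m³/s
w_5 = (14.6 − 10.4)/2 = 2.1 m; q_5 = 0.75 × 0.45 × 2.1 = 0.7088 m³/s
w_6 = (15.7 − 11.5)/2 = 2.1 m; q_6 = 0.72 × 0.31 × 2.1 = 0.4687 m³/s
w_7 = (18.7 − 14.6)/2 = 2.05 m; q_7 = 0.70 × 0.31 × 2.05 = 0.4449 m³/s
w_8 = (20.1 − 15.7)/2 = 2.2 m; q_8 = 0.60 × 0.18 × 2.2 = 0.2376 m³/s
w_9 = (20.1 − 18.7)/2 = 0.7 m; q_9 = 0.47 × 0.11 × 0.7 = 0.03619 m³/s
Q = Σ qᵢ = 3.787 m³/s

3.79 m³/s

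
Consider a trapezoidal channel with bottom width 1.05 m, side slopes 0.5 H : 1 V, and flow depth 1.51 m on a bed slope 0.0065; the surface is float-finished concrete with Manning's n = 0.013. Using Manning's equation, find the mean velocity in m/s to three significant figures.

A = (b + z·y)·y = (1.05 + 0.5×1.51)×1.51 = 2.726 m²
P = b + 2y√(1+z²) = 1.05 + 2×1.51×√(1+0.5²) = 4.426 m
R = A/P = 2.726/4.426 = 0.6157 m
Q = (1/n)·A·R^(2/3)·S^(1/2) = (1/0.013) × 2.726 × 0.6157^(2/3) × 0.0065^(1/2) = 12.23 m³/s
V = Q/A = 12.23/2.726 = 4.489 m/s

4.49 m/s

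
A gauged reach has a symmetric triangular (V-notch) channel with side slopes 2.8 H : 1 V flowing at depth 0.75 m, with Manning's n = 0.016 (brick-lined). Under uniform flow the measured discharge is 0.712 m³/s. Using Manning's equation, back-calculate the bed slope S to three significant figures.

0.000210

A = z·y² = 2.8×0.75² = 1.575 m²
P = 2y√(1+z²) = 2×0.75×√(1+2.8²) = 4.460 m
R = A/P = 1.575/4.460 = 0.3532 m
S = (Q·n / (1·A·R^(2/3)))² = (0.712×0.016 / (1×1.575×0.4996))² = 0.0002096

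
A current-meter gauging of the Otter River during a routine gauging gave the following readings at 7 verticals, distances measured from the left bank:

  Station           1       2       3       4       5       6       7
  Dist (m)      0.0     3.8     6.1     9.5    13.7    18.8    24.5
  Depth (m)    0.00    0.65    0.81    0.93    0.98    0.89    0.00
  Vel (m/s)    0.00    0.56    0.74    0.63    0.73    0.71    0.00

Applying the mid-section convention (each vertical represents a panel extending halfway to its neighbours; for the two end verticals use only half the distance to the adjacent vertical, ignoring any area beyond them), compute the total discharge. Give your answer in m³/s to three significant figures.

11.8 m³/s

w_2 = (6.1 − 0.0)/2 = 3.05 m; q_2 = 0.56 × 0.65 × 3.05 = 1.110 m³/s
w_3 = (9.5 − 3.8)/2 = 2.85 m; q_3 = 0.74 × 0.81 × 2.85 = 1.708 m³/s
w_4 = (13.7 − 6.1)/2 = 3.8 m; q_4 = 0.63 × 0.93 × 3.8 = 2.226 m³/s
w_5 = (18.8 − 9.5)/2 = 4.65 m; q_5 = 0.73 × 0.98 × 4.65 = 3.327 m³/s
w_6 = (24.5 − 13.7)/2 = 5.4 m; q_6 = 0.71 × 0.89 × 5.4 = 3.412 m³/s
Stations 1, 7 contribute zero (depth or velocity is 0).
Q = Σ qᵢ = 11.78 m³/s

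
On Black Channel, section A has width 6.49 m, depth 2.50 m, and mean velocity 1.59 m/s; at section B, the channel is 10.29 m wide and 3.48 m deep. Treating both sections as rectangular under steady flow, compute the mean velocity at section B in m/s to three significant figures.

Q = A₁V₁ = (6.49×2.50) × 1.59 = 25.80 m³/s
A₂ = 10.29 × 3.48 = 35.81 m²
V₂ = Q/A₂ = 25.80/35.81 = 0.7204 m/s

0.720 m/s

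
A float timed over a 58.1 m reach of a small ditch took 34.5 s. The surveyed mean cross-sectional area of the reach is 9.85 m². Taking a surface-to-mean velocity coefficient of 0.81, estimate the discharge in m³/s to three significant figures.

v_surface = L / t̄ = 58.1 / 34.5 = 1.684 m/s
v_mean = 0.81 × 1.684 = 1.364 m/s
Q = A × v_mean = 9.85 × 1.364 = 13.44 m³/s

13.4 m³/s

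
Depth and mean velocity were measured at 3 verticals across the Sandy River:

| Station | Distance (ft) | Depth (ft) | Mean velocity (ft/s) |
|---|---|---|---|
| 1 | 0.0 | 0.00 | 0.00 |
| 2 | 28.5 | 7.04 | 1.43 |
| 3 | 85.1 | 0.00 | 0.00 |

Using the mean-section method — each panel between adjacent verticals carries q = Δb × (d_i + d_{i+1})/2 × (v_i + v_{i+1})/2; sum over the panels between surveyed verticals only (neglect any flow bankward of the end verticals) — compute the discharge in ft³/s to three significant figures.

214 ft³/s

Panel 1-2: Δb = 28.5 ft, d̄ = (0.00+7.04)/2 = 3.52, v̄ = (0.00+1.43)/2 = 0.715 → q = 28.5×3.52×0.715 = 71.73 ft³/s
Panel 2-3: Δb = 56.6 ft, d̄ = (7.04+0.00)/2 = 3.52, v̄ = (1.43+0.00)/2 = 0.715 → q = 56.6×3.52×0.715 = 142.5 ft³/s
Q = Σ q = 214.2 ft³/s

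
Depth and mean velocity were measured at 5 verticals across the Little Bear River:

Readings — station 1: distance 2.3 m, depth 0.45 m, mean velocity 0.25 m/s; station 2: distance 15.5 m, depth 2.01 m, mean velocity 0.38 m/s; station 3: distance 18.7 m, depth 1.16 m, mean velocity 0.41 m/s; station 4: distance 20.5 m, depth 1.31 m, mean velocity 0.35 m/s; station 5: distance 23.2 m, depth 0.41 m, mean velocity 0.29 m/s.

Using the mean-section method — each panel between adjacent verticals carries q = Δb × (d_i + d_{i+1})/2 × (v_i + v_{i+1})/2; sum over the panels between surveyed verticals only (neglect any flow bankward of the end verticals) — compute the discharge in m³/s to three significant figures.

Panel 1-2: Δb = 13.2 m, d̄ = (0.45+2.01)/2 = 1.23, v̄ = (0.25+0.38)/2 = 0.315 → q = 13.2×1.23×0.315 = 5.114 m³/s
Panel 2-3: Δb = 3.2 m, d̄ = (2.01+1.16)/2 = 1.585, v̄ = (0.38+0.41)/2 = 0.395 → q = 3.2×1.585×0.395 = 2.003 m³/s
Panel 3-4: Δb = 1.8 m, d̄ = (1.16+1.31)/2 = 1.235, v̄ = (0.41+0.35)/2 = 0.38 → q = 1.8×1.235×0.38 = 0.8447 m³/s
Panel 4-5: Δb = 2.7 m, d̄ = (1.31+0.41)/2 = 0.86, v̄ = (0.35+0.29)/2 = 0.32 → q = 2.7×0.86×0.32 = 0.7430 m³/s
Q = Σ q = 8.706 m³/s

8.71 m³/s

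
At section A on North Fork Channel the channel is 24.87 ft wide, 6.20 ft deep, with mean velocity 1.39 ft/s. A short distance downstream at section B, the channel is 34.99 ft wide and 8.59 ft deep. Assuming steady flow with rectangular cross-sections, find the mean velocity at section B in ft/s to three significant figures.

Q = A₁V₁ = (24.87×6.20) × 1.39 = 214.3 ft³/s
A₂ = 34.99 × 8.59 = 300.6 ft²
V₂ = Q/A₂ = 214.3/300.6 = 0.7131 ft/s

0.713 ft/s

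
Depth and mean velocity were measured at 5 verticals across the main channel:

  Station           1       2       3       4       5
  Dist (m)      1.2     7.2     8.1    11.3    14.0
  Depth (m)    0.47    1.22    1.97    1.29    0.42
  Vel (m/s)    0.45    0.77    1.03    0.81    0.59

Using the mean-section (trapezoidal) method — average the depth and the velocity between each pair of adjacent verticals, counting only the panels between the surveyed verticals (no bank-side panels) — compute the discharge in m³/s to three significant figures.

10.8 m³/s

Panel 1-2: Δb = 6 m, d̄ = (0.47+1.22)/2 = 0.845, v̄ = (0.45+0.77)/2 = 0.61 → q = 6×0.845×0.61 = 3.093 m³/s
Panel 2-3: Δb = 0.9 m, d̄ = (1.22+1.97)/2 = 1.595, v̄ = (0.77+1.03)/2 = 0.9 → q = 0.9×1.595×0.9 = 1.292 m³/s
Panel 3-4: Δb = 3.2 m, d̄ = (1.97+1.29)/2 = 1.63, v̄ = (1.03+0.81)/2 = 0.92 → q = 3.2×1.63×0.92 = 4.799 m³/s
Panel 4-5: Δb = 2.7 m, d̄ = (1.29+0.42)/2 = 0.855, v̄ = (0.81+0.59)/2 = 0.7 → q = 2.7×0.855×0.7 = 1.616 m³/s
Q = Σ q = 10.80 m³/s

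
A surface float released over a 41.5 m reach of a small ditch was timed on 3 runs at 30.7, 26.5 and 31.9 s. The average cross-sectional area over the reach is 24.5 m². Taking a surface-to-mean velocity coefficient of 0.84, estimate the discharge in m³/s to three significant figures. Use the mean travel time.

t̄ = (30.7 + 26.5 + 31.9) / 3 = 29.7 s
v_surface = L / t̄ = 41.5 / 29.7 = 1.397 m/s
v_mean = 0.84 × 1.397 = 1.174 m/s
Q = A × v_mean = 24.5 × 1.174 = 28.76 m³/s

28.8 m³/s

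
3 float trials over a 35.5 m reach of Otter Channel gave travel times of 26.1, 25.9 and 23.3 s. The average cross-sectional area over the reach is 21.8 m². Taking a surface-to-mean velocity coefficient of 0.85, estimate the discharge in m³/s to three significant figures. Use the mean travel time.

26.2 m³/s

t̄ = (26.1 + 25.9 + 23.3) / 3 = 25.1 s
v_surface = L / t̄ = 35.5 / 25.1 = 1.414 m/s
v_mean = 0.85 × 1.414 = 1.202 m/s
Q = A × v_mean = 21.8 × 1.202 = 26.21 m³/s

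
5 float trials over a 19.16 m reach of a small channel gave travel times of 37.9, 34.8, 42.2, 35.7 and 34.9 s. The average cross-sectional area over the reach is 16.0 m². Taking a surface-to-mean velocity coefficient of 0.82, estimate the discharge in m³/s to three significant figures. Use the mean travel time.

t̄ = (37.9 + 34.8 + 42.2 + 35.7 + 34.9) / 5 = 37.1 s
v_surface = L / t̄ = 19.16 / 37.1 = 0.5164 m/s
v_mean = 0.82 × 0.5164 = 0.4235 m/s
Q = A × v_mean = 16.0 × 0.4235 = 6.776 m³/s

6.78 m³/s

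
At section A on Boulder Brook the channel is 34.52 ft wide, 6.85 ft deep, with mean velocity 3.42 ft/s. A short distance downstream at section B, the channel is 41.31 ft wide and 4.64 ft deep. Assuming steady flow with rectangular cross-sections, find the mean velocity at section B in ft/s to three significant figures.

4.22 ft/s

Q = A₁V₁ = (34.52×6.85) × 3.42 = 808.7 ft³/s
A₂ = 41.31 × 4.64 = 191.7 ft²
V₂ = Q/A₂ = 808.7/191.7 = 4.219 ft/s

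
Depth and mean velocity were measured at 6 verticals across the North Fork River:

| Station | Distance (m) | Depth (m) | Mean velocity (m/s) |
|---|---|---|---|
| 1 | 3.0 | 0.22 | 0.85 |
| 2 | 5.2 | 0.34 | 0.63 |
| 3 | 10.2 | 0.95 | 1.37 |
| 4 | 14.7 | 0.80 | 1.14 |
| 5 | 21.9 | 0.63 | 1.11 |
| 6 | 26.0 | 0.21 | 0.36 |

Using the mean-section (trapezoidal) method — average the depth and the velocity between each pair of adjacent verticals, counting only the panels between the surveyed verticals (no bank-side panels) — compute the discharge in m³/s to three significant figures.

Panel 1-2: Δb = 2.2 m, d̄ = (0.22+0.34)/2 = 0.28, v̄ = (0.85+0.63)/2 = 0.74 → q = 2.2×0.28×0.74 = 0.4558 m³/s
Panel 2-3: Δb = 5 m, d̄ = (0.34+0.95)/2 = 0.645, v̄ = (0.63+1.37)/2 = 1 → q = 5×0.645×1 = 3.225 m³/s
Panel 3-4: Δb = 4.5 m, d̄ = (0.95+0.80)/2 = 0.875, v̄ = (1.37+1.14)/2 = 1.255 → q = 4.5×0.875×1.255 = 4.942 m³/s
Panel 4-5: Δb = 7.2 m, d̄ = (0.80+0.63)/2 = 0.715, v̄ = (1.14+1.11)/2 = 1.125 → q = 7.2×0.715×1.125 = 5.792 m³/s
Panel 5-6: Δb = 4.1 m, d̄ = (0.63+0.21)/2 = 0.42, v̄ = (1.11+0.36)/2 = 0.735 → q = 4.1×0.42×0.735 = 1.266 m³/s
Q = Σ q = 15.68 m³/s

15.7 m³/s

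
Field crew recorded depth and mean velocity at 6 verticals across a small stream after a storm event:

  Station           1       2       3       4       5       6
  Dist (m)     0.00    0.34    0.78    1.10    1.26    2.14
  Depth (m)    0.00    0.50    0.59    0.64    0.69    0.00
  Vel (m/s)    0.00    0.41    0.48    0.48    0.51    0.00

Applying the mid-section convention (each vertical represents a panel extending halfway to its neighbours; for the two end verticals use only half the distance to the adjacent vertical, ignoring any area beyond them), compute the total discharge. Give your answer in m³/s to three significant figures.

0.444 m³/s

w_2 = (0.78 − 0.00)/2 = 0.39 m; q_2 = 0.41 × 0.50 × 0.39 = 0.07995 m³/s
w_3 = (1.10 − 0.34)/2 = 0.38 m; q_3 = 0.48 × 0.59 × 0.38 = 0.1076 m³/s
w_4 = (1.26 − 0.78)/2 = 0.24 m; q_4 = 0.48 × 0.64 × 0.24 = 0.07373 m³/s
w_5 = (2.14 − 1.10)/2 = 0.52 m; q_5 = 0.51 × 0.69 × 0.52 = 0.1830 m³/s
Stations 1, 6 contribute zero (depth or velocity is 0).
Q = Σ qᵢ = 0.4443 m³/s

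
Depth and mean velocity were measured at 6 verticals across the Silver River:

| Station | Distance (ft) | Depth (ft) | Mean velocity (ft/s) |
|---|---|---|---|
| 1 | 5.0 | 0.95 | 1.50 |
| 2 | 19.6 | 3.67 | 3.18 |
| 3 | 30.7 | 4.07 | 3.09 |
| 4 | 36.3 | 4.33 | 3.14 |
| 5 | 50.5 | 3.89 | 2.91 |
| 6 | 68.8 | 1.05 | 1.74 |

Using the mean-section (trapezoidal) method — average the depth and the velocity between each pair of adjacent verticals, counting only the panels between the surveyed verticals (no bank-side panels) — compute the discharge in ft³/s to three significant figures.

568 ft³/s

Panel 1-2: Δb = 14.6 ft, d̄ = (0.95+3.67)/2 = 2.31, v̄ = (1.50+3.18)/2 = 2.34 → q = 14.6×2.31×2.34 = 78.92 ft³/s
Panel 2-3: Δb = 11.1 ft, d̄ = (3.67+4.07)/2 = 3.87, v̄ = (3.18+3.09)/2 = 3.135 → q = 11.1×3.87×3.135 = 134.7 ft³/s
Panel 3-4: Δb = 5.6 ft, d̄ = (4.07+4.33)/2 = 4.2, v̄ = (3.09+3.14)/2 = 3.115 → q = 5.6×4.2×3.115 = 73.26 ft³/s
Panel 4-5: Δb = 14.2 ft, d̄ = (4.33+3.89)/2 = 4.11, v̄ = (3.14+2.91)/2 = 3.025 → q = 14.2×4.11×3.025 = 176.5 ft³/s
Panel 5-6: Δb = 18.3 ft, d̄ = (3.89+1.05)/2 = 2.47, v̄ = (2.91+1.74)/2 = 2.325 → q = 18.3×2.47×2.325 = 105.1 ft³/s
Q = Σ q = 568.5 ft³/s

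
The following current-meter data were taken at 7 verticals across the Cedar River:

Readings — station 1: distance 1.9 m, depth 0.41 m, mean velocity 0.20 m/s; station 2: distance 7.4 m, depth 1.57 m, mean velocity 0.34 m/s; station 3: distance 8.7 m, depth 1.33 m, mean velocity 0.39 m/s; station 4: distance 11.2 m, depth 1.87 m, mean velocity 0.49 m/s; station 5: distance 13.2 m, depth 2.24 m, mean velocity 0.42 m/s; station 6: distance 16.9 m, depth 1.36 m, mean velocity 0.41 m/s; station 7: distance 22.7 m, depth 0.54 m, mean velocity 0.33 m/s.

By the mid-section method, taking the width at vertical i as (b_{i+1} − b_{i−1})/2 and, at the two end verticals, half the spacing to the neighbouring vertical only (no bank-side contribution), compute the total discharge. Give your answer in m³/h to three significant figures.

w_1 = (7.4 − 1.9)/2 = 2.75 m; q_1 = 0.20 × 0.41 × 2.75 = 0.2255 m³/s
w_2 = (8.7 − 1.9)/2 = 3.4 m; q_2 = 0.34 × 1.57 × 3.4 = 1.815 m³/s
w_3 = (11.2 − 7.4)/2 = 1.9 m; q_3 = 0.39 × 1.33 × 1.9 = 0.9855 m³/s
w_4 = (13.2 − 8.7)/2 = 2.25 m; q_4 = 0.49 × 1.87 × 2.25 = 2.062 m³/s
w_5 = (16.9 − 11.2)/2 = 2.85 m; q_5 = 0.42 × 2.24 × 2.85 = 2.681 m³/s
w_6 = (22.7 − 13.2)/2 = 4.75 m; q_6 = 0.41 × 1.36 × 4.75 = 2.649 m³/s
w_7 = (22.7 − 16.9)/2 = 2.9 m; q_7 = 0.33 × 0.54 × 2.9 = 0.5168 m³/s
Q = Σ qᵢ = 10.93 m³/s
= 10.93 × 3600 = 39360 m³/h

39400 m³/h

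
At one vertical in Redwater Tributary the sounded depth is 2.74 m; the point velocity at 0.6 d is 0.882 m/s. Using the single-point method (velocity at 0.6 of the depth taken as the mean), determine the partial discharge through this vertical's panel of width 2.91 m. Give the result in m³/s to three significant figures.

7.03 m³/s

v̄ = v₀.₆ = 0.882 m/s
q = v̄ × d × w = 0.8820 × 2.74 × 2.91 = 7.033 m³/s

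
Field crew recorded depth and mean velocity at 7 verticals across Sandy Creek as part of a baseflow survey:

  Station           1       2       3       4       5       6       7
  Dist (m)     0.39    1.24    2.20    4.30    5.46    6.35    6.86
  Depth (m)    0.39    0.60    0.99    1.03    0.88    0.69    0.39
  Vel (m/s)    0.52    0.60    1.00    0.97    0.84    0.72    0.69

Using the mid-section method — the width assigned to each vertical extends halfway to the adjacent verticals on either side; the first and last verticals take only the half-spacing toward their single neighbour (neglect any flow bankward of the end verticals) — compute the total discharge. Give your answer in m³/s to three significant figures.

4.73 m³/s

w_1 = (1.24 − 0.39)/2 = 0.425 m; q_1 = 0.52 × 0.39 × 0.425 = 0.08619 m³/s
w_2 = (2.20 − 0.39)/2 = 0.905 m; q_2 = 0.60 × 0.60 × 0.905 = 0.3258 m³/s
w_3 = (4.30 − 1.24)/2 = 1.53 m; q_3 = 1.00 × 0.99 × 1.53 = 1.515 m³/s
w_4 = (5.46 − 2.20)/2 = 1.63 m; q_4 = 0.97 × 1.03 × 1.63 = 1.629 m³/s
w_5 = (6.35 − 4.30)/2 = 1.025 m; q_5 = 0.84 × 0.88 × 1.025 = 0.7577 m³/s
w_6 = (6.86 − 5.46)/2 = 0.7 m; q_6 = 0.72 × 0.69 × 0.7 = 0.3478 m³/s
w_7 = (6.86 − 6.35)/2 = 0.255 m; q_7 = 0.69 × 0.39 × 0.255 = 0.06862 m³/s
Q = Σ qᵢ = 4.729 m³/s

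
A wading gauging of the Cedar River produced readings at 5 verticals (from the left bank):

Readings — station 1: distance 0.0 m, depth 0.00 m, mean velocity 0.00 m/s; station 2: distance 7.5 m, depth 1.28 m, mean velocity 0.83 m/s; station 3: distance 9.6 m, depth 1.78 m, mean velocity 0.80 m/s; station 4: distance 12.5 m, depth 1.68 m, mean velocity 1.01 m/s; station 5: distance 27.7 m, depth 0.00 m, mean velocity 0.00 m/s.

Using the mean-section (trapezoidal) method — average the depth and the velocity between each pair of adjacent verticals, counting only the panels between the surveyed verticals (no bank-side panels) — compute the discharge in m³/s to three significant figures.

Panel 1-2: Δb = 7.5 m, d̄ = (0.00+1.28)/2 = 0.64, v̄ = (0.00+0.83)/2 = 0.415 → q = 7.5×0.64×0.415 = 1.992 m³/s
Panel 2-3: Δb = 2.1 m, d̄ = (1.28+1.78)/2 = 1.53, v̄ = (0.83+0.80)/2 = 0.815 → q = 2.1×1.53×0.815 = 2.619 m³/s
Panel 3-4: Δb = 2.9 m, d̄ = (1.78+1.68)/2 = 1.73, v̄ = (0.80+1.01)/2 = 0.905 → q = 2.9×1.73×0.905 = 4.540 m³/s
Panel 4-5: Δb = 15.2 m, d̄ = (1.68+0.00)/2 = 0.84, v̄ = (1.01+0.00)/2 = 0.505 → q = 15.2×0.84×0.505 = 6.448 m³/s
Q = Σ q = 15.60 m³/s

15.6 m³/s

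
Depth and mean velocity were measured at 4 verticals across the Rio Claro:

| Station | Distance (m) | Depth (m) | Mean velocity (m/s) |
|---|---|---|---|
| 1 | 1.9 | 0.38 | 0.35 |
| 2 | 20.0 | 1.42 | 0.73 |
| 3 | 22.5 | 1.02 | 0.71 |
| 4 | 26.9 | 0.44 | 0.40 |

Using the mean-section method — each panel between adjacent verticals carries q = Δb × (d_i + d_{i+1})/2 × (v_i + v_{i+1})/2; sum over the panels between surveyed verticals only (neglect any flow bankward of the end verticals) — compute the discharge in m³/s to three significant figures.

12.8 m³/s

Panel 1-2: Δb = 18.1 m, d̄ = (0.38+1.42)/2 = 0.9, v̄ = (0.35+0.73)/2 = 0.54 → q = 18.1×0.9×0.54 = 8.797 m³/s
Panel 2-3: Δb = 2.5 m, d̄ = (1.42+1.02)/2 = 1.22, v̄ = (0.73+0.71)/2 = 0.72 → q = 2.5×1.22×0.72 = 2.196 m³/s
Panel 3-4: Δb = 4.4 m, d̄ = (1.02+0.44)/2 = 0.73, v̄ = (0.71+0.40)/2 = 0.555 → q = 4.4×0.73×0.555 = 1.783 m³/s
Q = Σ q = 12.78 m³/s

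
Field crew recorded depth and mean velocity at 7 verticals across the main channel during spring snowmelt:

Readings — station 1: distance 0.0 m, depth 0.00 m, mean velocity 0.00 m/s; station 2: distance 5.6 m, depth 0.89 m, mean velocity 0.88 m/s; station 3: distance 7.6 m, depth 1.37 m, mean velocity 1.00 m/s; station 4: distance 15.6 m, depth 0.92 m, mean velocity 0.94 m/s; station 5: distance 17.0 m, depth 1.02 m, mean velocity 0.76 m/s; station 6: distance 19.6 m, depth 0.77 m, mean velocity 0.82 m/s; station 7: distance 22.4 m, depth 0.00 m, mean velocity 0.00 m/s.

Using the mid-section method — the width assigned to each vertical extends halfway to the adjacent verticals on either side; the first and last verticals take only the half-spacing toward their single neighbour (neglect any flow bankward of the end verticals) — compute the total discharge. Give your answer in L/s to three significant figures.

w_2 = (7.6 − 0.0)/2 = 3.8 m; q_2 = 0.88 × 0.89 × 3.8 = 2.976 m³/s
w_3 = (15.6 − 5.6)/2 = 5 m; q_3 = 1.00 × 1.37 × 5 = 6.850 m³/s
w_4 = (17.0 − 7.6)/2 = 4.7 m; q_4 = 0.94 × 0.92 × 4.7 = 4.065 m³/s
w_5 = (19.6 − 15.6)/2 = 2 m; q_5 = 0.76 × 1.02 × 2 = 1.550 m³/s
w_6 = (22.4 − 17.0)/2 = 2.7 m; q_6 = 0.82 × 0.77 × 2.7 = 1.705 m³/s
Stations 1, 7 contribute zero (depth or velocity is 0).
Q = Σ qᵢ = 17.15 m³/s
= 17.15 × 1000 = 17150 L/s

17100 L/s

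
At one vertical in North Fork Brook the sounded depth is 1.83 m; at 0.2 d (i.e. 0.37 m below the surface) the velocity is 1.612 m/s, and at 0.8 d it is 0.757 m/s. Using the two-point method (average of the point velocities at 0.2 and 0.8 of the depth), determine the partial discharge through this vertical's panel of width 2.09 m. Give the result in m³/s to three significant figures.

4.53 m³/s

v̄ = (1.612 + 0.757) / 2 = 1.185 m/s
q = v̄ × d × w = 1.185 × 1.83 × 2.09 = 4.530 m³/s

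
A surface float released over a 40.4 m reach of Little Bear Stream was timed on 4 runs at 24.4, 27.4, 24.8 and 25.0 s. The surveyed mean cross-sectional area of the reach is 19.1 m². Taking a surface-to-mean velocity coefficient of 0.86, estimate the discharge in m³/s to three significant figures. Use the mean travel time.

t̄ = (24.4 + 27.4 + 24.8 + 25.0) / 4 = 25.4 s
v_surface = L / t̄ = 40.4 / 25.4 = 1.591 m/s
v_mean = 0.86 × 1.591 = 1.368 m/s
Q = A × v_mean = 19.1 × 1.368 = 26.13 m³/s

26.1 m³/s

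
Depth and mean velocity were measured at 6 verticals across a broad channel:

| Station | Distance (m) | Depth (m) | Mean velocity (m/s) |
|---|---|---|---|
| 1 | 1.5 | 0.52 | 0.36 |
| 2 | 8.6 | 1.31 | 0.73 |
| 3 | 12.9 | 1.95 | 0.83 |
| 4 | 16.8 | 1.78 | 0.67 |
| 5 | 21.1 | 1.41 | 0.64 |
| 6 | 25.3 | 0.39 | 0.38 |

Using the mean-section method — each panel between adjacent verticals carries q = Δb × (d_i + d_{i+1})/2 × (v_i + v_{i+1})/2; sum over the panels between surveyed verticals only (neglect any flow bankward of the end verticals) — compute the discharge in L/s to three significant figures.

Panel 1-2: Δb = 7.1 m, d̄ = (0.52+1.31)/2 = 0.915, v̄ = (0.36+0.73)/2 = 0.545 → q = 7.1×0.915×0.545 = 3.541 m³/s
Panel 2-3: Δb = 4.3 m, d̄ = (1.31+1.95)/2 = 1.63, v̄ = (0.73+0.83)/2 = 0.78 → q = 4.3×1.63×0.78 = 5.467 m³/s
Panel 3-4: Δb = 3.9 m, d̄ = (1.95+1.78)/2 = 1.865, v̄ = (0.83+0.67)/2 = 0.75 → q = 3.9×1.865×0.75 = 5.455 m³/s
Panel 4-5: Δb = 4.3 m, d̄ = (1.78+1.41)/2 = 1.595, v̄ = (0.67+0.64)/2 = 0.655 → q = 4.3×1.595×0.655 = 4.492 m³/s
Panel 5-6: Δb = 4.2 m, d̄ = (1.41+0.39)/2 = 0.9, v̄ = (0.64+0.38)/2 = 0.51 → q = 4.2×0.9×0.51 = 1.928 m³/s
Q = Σ q = 20.88 m³/s
= 20.88 × 1000 = 20880 L/s

20900 L/s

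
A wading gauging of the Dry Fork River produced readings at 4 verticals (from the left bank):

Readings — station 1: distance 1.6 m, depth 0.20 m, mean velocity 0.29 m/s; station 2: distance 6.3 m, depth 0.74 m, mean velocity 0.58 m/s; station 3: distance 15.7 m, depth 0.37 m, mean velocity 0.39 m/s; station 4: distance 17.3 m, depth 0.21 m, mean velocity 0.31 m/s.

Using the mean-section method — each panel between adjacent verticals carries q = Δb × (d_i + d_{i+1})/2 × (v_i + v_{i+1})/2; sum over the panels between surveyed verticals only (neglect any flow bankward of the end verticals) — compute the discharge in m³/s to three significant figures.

Panel 1-2: Δb = 4.7 m, d̄ = (0.20+0.74)/2 = 0.47, v̄ = (0.29+0.58)/2 = 0.435 → q = 4.7×0.47×0.435 = 0.9609 m³/s
Panel 2-3: Δb = 9.4 m, d̄ = (0.74+0.37)/2 = 0.555, v̄ = (0.58+0.39)/2 = 0.485 → q = 9.4×0.555×0.485 = 2.530 m³/s
Panel 3-4: Δb = 1.6 m, d̄ = (0.37+0.21)/2 = 0.29, v̄ = (0.39+0.31)/2 = 0.35 → q = 1.6×0.29×0.35 = 0.1624 m³/s
Q = Σ q = 3.654 m³/s

3.65 m³/s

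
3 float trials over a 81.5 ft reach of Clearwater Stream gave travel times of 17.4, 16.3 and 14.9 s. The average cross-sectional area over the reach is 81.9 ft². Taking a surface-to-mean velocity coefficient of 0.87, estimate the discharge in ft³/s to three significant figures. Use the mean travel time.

t̄ = (17.4 + 16.3 + 14.9) / 3 = 16.2 s
v_surface = L / t̄ = 81.5 / 16.2 = 5.031 ft/s
v_mean = 0.87 × 5.031 = 4.377 ft/s
Q = A × v_mean = 81.9 × 4.377 = 358.5 ft³/s

358 ft³/s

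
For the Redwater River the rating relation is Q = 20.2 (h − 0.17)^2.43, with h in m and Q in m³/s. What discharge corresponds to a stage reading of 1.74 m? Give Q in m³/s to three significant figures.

60.4 m³/s

Q = 20.2 × (1.74 − 0.17)^2.43 = 20.2 × 1.57^2.43 = 60.45 m³/s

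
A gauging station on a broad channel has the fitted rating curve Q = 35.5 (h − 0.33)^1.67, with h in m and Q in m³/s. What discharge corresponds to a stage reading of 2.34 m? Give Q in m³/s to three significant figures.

114 m³/s

Q = 35.5 × (2.34 − 0.33)^1.67 = 35.5 × 2.01^1.67 = 113.9 m³/s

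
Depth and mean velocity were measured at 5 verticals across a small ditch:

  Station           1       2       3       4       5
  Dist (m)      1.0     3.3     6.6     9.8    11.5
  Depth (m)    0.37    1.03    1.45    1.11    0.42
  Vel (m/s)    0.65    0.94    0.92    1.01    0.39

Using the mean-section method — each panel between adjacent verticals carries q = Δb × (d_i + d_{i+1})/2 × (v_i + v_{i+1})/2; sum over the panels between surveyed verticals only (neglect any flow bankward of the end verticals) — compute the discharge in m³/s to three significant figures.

Panel 1-2: Δb = 2.3 m, d̄ = (0.37+1.03)/2 = 0.7, v̄ = (0.65+0.94)/2 = 0.795 → q = 2.3×0.7×0.795 = 1.280 m³/s
Panel 2-3: Δb = 3.3 m, d̄ = (1.03+1.45)/2 = 1.24, v̄ = (0.94+0.92)/2 = 0.93 → q = 3.3×1.24×0.93 = 3.806 m³/s
Panel 3-4: Δb = 3.2 m, d̄ = (1.45+1.11)/2 = 1.28, v̄ = (0.92+1.01)/2 = 0.965 → q = 3.2×1.28×0.965 = 3.953 m³/s
Panel 4-5: Δb = 1.7 m, d̄ = (1.11+0.42)/2 = 0.765, v̄ = (1.01+0.39)/2 = 0.7 → q = 1.7×0.765×0.7 = 0.9104 m³/s
Q = Σ q = 9.949 m³/s

9.95 m³/s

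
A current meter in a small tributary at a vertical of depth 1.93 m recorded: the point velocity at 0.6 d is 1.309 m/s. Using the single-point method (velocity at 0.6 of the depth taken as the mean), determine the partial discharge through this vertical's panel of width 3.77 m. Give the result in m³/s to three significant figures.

v̄ = v₀.₆ = 1.309 m/s
q = v̄ × d × w = 1.309 × 1.93 × 3.77 = 9.524 m³/s

9.52 m³/s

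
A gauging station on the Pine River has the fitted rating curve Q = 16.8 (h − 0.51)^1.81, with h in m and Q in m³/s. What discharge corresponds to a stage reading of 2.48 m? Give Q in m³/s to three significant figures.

57.3 m³/s

Q = 16.8 × (2.48 − 0.51)^1.81 = 16.8 × 1.97^1.81 = 57.32 m³/s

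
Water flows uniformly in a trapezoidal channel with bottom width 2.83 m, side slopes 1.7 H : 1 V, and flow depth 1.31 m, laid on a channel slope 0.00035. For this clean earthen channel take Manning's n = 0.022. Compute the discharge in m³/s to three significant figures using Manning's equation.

4.97 m³/s

A = (b + z·y)·y = (2.83 + 1.7×1.31)×1.31 = 6.625 m²
P = b + 2y√(1+z²) = 2.83 + 2×1.31×√(1+1.7²) = 7.997 m
R = A/P = 6.625/7.997 = 0.8283 m
Q = (1/n)·A·R^(2/3)·S^(1/2) = (1/0.022) × 6.625 × 0.8283^(2/3) × 0.00035^(1/2) = 4.969 m³/s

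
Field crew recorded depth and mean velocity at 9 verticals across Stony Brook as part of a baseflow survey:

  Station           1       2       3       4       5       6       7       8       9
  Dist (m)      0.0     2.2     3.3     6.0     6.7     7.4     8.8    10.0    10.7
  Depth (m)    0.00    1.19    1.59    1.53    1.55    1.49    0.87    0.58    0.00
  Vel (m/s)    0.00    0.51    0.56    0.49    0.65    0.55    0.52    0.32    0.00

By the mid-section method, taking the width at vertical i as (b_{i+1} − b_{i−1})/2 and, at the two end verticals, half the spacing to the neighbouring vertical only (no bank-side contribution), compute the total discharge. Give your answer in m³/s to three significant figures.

w_2 = (3.3 − 0.0)/2 = 1.65 m; q_2 = 0.51 × 1.19 × 1.65 = 1.001 m³/s
w_3 = (6.0 − 2.2)/2 = 1.9 m; q_3 = 0.56 × 1.59 × 1.9 = 1.692 m³/s
w_4 = (6.7 − 3.3)/2 = 1.7 m; q_4 = 0.49 × 1.53 × 1.7 = 1.274 m³/s
w_5 = (7.4 − 6.0)/2 = 0.7 m; q_5 = 0.65 × 1.55 × 0.7 = 0.7053 m³/s
w_6 = (8.8 − 6.7)/2 = 1.05 m; q_6 = 0.55 × 1.49 × 1.05 = 0.8605 m³/s
w_7 = (10.0 − 7.4)/2 = 1.3 m; q_7 = 0.52 × 0.87 × 1.3 = 0.5881 m³/s
w_8 = (10.7 − 8.8)/2 = 0.95 m; q_8 = 0.32 × 0.58 × 0.95 = 0.1763 m³/s
Stations 1, 9 contribute zero (depth or velocity is 0).
Q = Σ qᵢ = 6.298 m³/s

6.30 m³/s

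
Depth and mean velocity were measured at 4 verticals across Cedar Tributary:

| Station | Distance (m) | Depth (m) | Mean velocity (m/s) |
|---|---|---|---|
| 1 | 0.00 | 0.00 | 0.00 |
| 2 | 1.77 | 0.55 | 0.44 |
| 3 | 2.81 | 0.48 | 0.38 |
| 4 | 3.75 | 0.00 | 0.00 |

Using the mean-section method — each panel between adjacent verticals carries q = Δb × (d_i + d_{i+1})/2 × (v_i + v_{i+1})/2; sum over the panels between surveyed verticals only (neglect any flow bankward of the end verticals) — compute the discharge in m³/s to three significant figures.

0.370 m³/s

Panel 1-2: Δb = 1.77 m, d̄ = (0.00+0.55)/2 = 0.275, v̄ = (0.00+0.44)/2 = 0.22 → q = 1.77×0.275×0.22 = 0.1071 m³/s
Panel 2-3: Δb = 1.04 m, d̄ = (0.55+0.48)/2 = 0.515, v̄ = (0.44+0.38)/2 = 0.41 → q = 1.04×0.515×0.41 = 0.2196 m³/s
Panel 3-4: Δb = 0.94 m, d̄ = (0.48+0.00)/2 = 0.24, v̄ = (0.38+0.00)/2 = 0.19 → q = 0.94×0.24×0.19 = 0.04286 m³/s
Q = Σ q = 0.3695 m³/s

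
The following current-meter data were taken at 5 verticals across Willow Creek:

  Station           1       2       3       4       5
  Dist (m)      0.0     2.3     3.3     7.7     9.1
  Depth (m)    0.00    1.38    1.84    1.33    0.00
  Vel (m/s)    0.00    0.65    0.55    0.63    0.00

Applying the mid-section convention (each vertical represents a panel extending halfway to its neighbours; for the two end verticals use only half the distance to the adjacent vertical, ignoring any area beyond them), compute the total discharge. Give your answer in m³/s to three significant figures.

w_2 = (3.3 − 0.0)/2 = 1.65 m; q_2 = 0.65 × 1.38 × 1.65 = 1.480 m³/s
w_3 = (7.7 − 2.3)/2 = 2.7 m; q_3 = 0.55 × 1.84 × 2.7 = 2.732 m³/s
w_4 = (9.1 − 3.3)/2 = 2.9 m; q_4 = 0.63 × 1.33 × 2.9 = 2.430 m³/s
Stations 1, 5 contribute zero (depth or velocity is 0).
Q = Σ qᵢ = 6.642 m³/s

6.64 m³/s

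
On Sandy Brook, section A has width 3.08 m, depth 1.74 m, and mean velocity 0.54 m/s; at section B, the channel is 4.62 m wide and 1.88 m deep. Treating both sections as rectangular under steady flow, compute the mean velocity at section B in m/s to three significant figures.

Q = A₁V₁ = (3.08×1.74) × 0.54 = 2.894 m³/s
A₂ = 4.62 × 1.88 = 8.686 m²
V₂ = Q/A₂ = 2.894/8.686 = 0.3332 m/s

0.333 m/s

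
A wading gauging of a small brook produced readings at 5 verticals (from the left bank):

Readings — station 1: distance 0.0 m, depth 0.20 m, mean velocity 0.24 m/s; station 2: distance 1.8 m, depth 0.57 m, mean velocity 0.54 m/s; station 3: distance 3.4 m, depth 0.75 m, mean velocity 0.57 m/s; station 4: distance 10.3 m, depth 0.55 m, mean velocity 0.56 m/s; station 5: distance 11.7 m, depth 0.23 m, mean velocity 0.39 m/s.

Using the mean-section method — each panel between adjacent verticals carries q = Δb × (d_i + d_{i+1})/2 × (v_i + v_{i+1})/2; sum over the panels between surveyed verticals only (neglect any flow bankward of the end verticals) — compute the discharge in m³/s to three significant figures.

3.65 m³/s

Panel 1-2: Δb = 1.8 m, d̄ = (0.20+0.57)/2 = 0.385, v̄ = (0.24+0.54)/2 = 0.39 → q = 1.8×0.385×0.39 = 0.2703 m³/s
Panel 2-3: Δb = 1.6 m, d̄ = (0.57+0.75)/2 = 0.66, v̄ = (0.54+0.57)/2 = 0.555 → q = 1.6×0.66×0.555 = 0.5861 m³/s
Panel 3-4: Δb = 6.9 m, d̄ = (0.75+0.55)/2 = 0.65, v̄ = (0.57+0.56)/2 = 0.565 → q = 6.9×0.65×0.565 = 2.534 m³/s
Panel 4-5: Δb = 1.4 m, d̄ = (0.55+0.23)/2 = 0.39, v̄ = (0.56+0.39)/2 = 0.475 → q = 1.4×0.39×0.475 = 0.2594 m³/s
Q = Σ q = 3.650 m³/s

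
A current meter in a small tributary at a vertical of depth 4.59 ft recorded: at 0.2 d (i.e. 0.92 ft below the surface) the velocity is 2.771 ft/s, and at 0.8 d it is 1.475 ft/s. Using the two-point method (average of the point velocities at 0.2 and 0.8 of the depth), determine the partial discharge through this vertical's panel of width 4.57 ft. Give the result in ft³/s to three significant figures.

44.5 ft³/s

v̄ = (2.771 + 1.475) / 2 = 2.123 ft/s
q = v̄ × d × w = 2.123 × 4.59 × 4.57 = 44.53 ft³/s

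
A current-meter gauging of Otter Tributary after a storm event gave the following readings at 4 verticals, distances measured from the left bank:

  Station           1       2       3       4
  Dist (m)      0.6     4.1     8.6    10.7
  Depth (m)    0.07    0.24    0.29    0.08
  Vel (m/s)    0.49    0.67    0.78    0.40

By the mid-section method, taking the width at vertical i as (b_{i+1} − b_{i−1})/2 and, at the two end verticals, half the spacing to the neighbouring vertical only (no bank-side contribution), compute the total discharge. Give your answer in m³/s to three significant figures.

w_1 = (4.1 − 0.6)/2 = 1.75 m; q_1 = 0.49 × 0.07 × 1.75 = 0.06003 m³/s
w_2 = (8.6 − 0.6)/2 = 4 m; q_2 = 0.67 × 0.24 × 4 = 0.6432 m³/s
w_3 = (10.7 − 4.1)/2 = 3.3 m; q_3 = 0.78 × 0.29 × 3.3 = 0.7465 m³/s
w_4 = (10.7 − 8.6)/2 = 1.05 m; q_4 = 0.40 × 0.08 × 1.05 = 0.03360 m³/s
Q = Σ qᵢ = 1.483 m³/s

1.48 m³/s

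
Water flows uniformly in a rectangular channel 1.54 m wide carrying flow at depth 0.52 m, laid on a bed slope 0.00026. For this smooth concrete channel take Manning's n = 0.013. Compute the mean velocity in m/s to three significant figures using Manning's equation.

A = b·y = 1.54 × 0.52 = 0.8008 m²
P = b + 2y = 1.54 + 2×0.52 = 2.580 m
R = A/P = 0.8008/2.580 = 0.3104 m
Q = (1/n)·A·R^(2/3)·S^(1/2) = (1/0.013) × 0.8008 × 0.3104^(2/3) × 0.00026^(1/2) = 0.4553 m³/s
V = Q/A = 0.4553/0.8008 = 0.5686 m/s

0.569 m/s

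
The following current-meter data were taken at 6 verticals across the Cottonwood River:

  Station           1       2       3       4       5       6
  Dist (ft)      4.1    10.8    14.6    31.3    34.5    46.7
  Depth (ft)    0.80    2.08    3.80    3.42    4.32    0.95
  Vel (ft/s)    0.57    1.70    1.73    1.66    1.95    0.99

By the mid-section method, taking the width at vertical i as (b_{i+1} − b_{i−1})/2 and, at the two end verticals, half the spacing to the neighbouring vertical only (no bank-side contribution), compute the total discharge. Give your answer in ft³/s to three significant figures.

215 ft³/s

w_1 = (10.8 − 4.1)/2 = 3.35 ft; q_1 = 0.57 × 0.80 × 3.35 = 1.528 ft³/s
w_2 = (14.6 − 4.1)/2 = 5.25 ft; q_2 = 1.70 × 2.08 × 5.25 = 18.56 ft³/s
w_3 = (31.3 − 10.8)/2 = 10.25 ft; q_3 = 1.73 × 3.80 × 10.25 = 67.38 ft³/s
w_4 = (34.5 − 14.6)/2 = 9.95 ft; q_4 = 1.66 × 3.42 × 9.95 = 56.49 ft³/s
w_5 = (46.7 − 31.3)/2 = 7.7 ft; q_5 = 1.95 × 4.32 × 7.7 = 64.86 ft³/s
w_6 = (46.7 − 34.5)/2 = 6.1 ft; q_6 = 0.99 × 0.95 × 6.1 = 5.737 ft³/s
Q = Σ qᵢ = 214.6 ft³/s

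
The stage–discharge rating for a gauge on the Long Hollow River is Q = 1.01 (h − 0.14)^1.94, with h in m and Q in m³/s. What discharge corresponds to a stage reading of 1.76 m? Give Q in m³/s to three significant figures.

Q = 1.01 × (1.76 − 0.14)^1.94 = 1.01 × 1.62^1.94 = 2.575 m³/s

2.58 m³/s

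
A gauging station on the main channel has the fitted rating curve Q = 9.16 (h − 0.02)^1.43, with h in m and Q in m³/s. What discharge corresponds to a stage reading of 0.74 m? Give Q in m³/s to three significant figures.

Q = 9.16 × (0.74 − 0.02)^1.43 = 9.16 × 0.72^1.43 = 5.726 m³/s

5.73 m³/s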